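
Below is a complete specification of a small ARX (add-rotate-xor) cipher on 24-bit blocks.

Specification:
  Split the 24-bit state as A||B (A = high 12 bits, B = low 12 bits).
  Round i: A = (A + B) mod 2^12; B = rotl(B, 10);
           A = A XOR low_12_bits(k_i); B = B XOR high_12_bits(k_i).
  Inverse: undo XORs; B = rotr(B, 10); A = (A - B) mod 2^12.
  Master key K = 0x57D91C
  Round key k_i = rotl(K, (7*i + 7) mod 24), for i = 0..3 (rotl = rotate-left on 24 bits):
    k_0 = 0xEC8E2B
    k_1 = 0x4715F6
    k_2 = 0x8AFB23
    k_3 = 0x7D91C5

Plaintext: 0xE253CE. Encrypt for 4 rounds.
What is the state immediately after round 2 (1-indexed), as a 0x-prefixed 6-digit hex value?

s_0 = plaintext = 0xE253CE
s_1 = Round(s_0, k_0) = 0xFD863B
s_2 = Round(s_1, k_1) = 0x3E59FF
s_3 = Round(s_2, k_2) = 0x6C76D0
s_4 = Round(s_3, k_3) = 0xC5266D

0x3E59FF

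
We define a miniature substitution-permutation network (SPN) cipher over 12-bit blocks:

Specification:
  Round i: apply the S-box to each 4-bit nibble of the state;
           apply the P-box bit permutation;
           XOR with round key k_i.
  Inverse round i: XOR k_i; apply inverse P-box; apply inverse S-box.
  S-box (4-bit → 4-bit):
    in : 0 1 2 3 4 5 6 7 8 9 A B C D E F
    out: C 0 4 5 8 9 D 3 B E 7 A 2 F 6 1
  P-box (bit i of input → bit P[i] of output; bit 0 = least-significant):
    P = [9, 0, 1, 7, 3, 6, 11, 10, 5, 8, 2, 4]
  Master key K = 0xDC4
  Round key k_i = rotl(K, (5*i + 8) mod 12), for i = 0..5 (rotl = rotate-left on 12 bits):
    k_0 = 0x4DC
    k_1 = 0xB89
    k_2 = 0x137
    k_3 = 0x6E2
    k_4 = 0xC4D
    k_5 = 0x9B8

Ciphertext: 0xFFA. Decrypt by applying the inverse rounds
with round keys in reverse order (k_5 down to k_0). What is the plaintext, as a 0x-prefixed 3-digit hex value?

s_0 = ciphertext = 0xFFA
s_1 = InvRound(s_0, k_5) = 0x1B3
s_2 = InvRound(s_1, k_4) = 0xDD0
s_3 = InvRound(s_2, k_3) = 0x823
s_4 = InvRound(s_3, k_2) = 0x921
s_5 = InvRound(s_4, k_1) = 0xFF5
s_6 = InvRound(s_5, k_0) = 0x737

0x737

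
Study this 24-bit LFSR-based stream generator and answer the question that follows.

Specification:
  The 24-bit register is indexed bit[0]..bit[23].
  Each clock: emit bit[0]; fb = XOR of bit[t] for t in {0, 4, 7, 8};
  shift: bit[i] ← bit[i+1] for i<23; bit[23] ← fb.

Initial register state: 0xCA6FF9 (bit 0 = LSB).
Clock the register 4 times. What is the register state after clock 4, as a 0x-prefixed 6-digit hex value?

reg_0 = 0xCA6FF9
clock 1: out=1, reg = 0x6537FC
clock 2: out=0, reg = 0xB29BFE
clock 3: out=0, reg = 0xD94DFF
clock 4: out=1, reg = 0x6CA6FF

0x6CA6FF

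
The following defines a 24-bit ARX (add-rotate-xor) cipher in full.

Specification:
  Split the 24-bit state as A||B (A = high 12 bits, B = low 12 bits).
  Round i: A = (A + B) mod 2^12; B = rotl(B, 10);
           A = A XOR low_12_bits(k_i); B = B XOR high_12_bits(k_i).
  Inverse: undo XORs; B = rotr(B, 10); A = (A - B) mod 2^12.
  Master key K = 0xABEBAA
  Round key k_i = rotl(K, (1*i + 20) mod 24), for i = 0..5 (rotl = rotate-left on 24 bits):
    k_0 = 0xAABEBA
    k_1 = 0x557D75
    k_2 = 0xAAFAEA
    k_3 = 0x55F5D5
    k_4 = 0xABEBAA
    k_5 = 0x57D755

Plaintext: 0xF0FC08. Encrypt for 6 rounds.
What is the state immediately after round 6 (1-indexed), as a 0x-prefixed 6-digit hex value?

s_0 = plaintext = 0xF0FC08
s_1 = Round(s_0, k_0) = 0x5AD9A9
s_2 = Round(s_1, k_1) = 0x22333D
s_3 = Round(s_2, k_2) = 0xF8AE60
s_4 = Round(s_3, k_3) = 0x83F6C7
s_5 = Round(s_4, k_4) = 0x4AC70F
s_6 = Round(s_5, k_5) = 0xCEE8BE

0xCEE8BE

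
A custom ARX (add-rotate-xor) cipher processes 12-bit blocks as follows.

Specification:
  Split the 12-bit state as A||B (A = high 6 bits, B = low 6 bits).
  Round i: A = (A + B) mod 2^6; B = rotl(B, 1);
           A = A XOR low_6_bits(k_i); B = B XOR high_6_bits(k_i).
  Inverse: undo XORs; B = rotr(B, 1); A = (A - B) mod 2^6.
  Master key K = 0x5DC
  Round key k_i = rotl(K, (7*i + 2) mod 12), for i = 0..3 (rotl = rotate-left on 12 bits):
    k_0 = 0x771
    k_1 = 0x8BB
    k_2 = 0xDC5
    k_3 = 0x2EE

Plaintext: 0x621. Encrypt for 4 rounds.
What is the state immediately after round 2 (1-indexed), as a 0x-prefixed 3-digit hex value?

s_0 = plaintext = 0x621
s_1 = Round(s_0, k_0) = 0x21E
s_2 = Round(s_1, k_1) = 0x75E
s_3 = Round(s_2, k_2) = 0xF8B
s_4 = Round(s_3, k_3) = 0x9DD

0x75E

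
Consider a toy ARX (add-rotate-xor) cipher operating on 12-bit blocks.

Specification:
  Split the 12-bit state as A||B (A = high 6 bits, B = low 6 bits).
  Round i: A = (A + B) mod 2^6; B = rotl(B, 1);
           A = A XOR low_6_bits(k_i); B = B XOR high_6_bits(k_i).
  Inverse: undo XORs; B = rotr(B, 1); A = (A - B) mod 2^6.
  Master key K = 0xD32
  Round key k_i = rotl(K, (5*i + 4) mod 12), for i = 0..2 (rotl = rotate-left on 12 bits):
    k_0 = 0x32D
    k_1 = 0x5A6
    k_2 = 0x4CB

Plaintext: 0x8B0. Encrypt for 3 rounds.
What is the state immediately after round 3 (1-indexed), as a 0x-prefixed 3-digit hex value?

s_0 = plaintext = 0x8B0
s_1 = Round(s_0, k_0) = 0xFED
s_2 = Round(s_1, k_1) = 0x28D
s_3 = Round(s_2, k_2) = 0x709

0x709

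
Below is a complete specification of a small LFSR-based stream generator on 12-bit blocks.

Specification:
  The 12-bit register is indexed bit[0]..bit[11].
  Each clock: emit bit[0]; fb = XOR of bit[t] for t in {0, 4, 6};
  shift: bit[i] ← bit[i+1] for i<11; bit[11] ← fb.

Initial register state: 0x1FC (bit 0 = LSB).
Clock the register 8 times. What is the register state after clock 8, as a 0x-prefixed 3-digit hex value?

reg_0 = 0x1FC
clock 1: out=0, reg = 0x0FE
clock 2: out=0, reg = 0x07F
clock 3: out=1, reg = 0x83F
clock 4: out=1, reg = 0x41F
clock 5: out=1, reg = 0x20F
clock 6: out=1, reg = 0x907
clock 7: out=1, reg = 0xC83
clock 8: out=1, reg = 0xE41

0xE41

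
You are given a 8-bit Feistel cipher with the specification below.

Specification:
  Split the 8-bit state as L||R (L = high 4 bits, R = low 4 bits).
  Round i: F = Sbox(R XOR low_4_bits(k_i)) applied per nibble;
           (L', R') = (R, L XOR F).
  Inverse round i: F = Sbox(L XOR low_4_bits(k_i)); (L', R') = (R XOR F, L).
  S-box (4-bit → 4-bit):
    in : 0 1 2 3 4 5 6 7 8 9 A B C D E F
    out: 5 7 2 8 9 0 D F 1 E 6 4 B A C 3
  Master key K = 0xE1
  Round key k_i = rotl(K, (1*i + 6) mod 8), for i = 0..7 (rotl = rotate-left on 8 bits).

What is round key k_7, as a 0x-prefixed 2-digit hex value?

K = 0xE1
k_0 = rotl(K, (1*0+6) mod 8) = rotl(K, 6) = 0x78
k_1 = rotl(K, (1*1+6) mod 8) = rotl(K, 7) = 0xF0
k_2 = rotl(K, (1*2+6) mod 8) = rotl(K, 0) = 0xE1
k_3 = rotl(K, (1*3+6) mod 8) = rotl(K, 1) = 0xC3
k_4 = rotl(K, (1*4+6) mod 8) = rotl(K, 2) = 0x87
k_5 = rotl(K, (1*5+6) mod 8) = rotl(K, 3) = 0x0F
k_6 = rotl(K, (1*6+6) mod 8) = rotl(K, 4) = 0x1E
k_7 = rotl(K, (1*7+6) mod 8) = rotl(K, 5) = 0x3C

0x3C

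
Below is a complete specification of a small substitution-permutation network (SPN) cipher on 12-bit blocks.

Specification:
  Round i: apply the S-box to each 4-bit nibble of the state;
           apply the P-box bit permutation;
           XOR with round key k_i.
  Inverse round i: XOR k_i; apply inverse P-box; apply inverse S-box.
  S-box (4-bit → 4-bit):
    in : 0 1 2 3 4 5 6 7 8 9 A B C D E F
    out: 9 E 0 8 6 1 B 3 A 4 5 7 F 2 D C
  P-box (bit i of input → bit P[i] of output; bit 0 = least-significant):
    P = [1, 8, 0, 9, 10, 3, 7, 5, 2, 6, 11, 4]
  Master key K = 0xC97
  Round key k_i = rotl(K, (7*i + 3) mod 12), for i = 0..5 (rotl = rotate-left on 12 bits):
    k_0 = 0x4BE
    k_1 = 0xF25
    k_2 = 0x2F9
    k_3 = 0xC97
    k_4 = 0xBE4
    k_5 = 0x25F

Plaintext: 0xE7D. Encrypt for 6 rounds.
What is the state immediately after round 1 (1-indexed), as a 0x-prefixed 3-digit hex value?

0x9A2

s_0 = plaintext = 0xE7D
s_1 = Round(s_0, k_0) = 0x9A2
s_2 = Round(s_1, k_1) = 0x3A5
s_3 = Round(s_2, k_2) = 0x66B
s_4 = Round(s_3, k_3) = 0x9E8
s_5 = Round(s_4, k_4) = 0x444
s_6 = Round(s_5, k_5) = 0xB96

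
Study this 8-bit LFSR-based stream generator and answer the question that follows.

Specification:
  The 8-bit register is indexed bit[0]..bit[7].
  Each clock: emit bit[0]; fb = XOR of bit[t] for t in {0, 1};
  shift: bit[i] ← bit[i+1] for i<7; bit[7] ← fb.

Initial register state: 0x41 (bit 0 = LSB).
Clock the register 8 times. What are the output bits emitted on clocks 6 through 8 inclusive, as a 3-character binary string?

reg_0 = 0x41
clock 1: out=1, reg = 0xA0
clock 2: out=0, reg = 0x50
clock 3: out=0, reg = 0x28
clock 4: out=0, reg = 0x14
clock 5: out=0, reg = 0x0A
clock 6: out=0, reg = 0x85
clock 7: out=1, reg = 0xC2
clock 8: out=0, reg = 0xE1

010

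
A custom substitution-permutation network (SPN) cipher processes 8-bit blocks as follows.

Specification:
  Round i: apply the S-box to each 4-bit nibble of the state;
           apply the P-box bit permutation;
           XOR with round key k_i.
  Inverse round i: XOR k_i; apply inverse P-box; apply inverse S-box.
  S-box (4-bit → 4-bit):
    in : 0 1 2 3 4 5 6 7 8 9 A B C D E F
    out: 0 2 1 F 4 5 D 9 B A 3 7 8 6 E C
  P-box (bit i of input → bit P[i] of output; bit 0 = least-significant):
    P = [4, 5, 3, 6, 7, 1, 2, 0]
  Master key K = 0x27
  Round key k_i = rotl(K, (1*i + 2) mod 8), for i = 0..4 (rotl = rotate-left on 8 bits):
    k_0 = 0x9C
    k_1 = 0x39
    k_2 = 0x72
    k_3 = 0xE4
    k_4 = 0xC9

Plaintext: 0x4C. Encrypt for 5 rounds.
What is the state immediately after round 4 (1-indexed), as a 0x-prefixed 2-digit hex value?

s_0 = plaintext = 0x4C
s_1 = Round(s_0, k_0) = 0xD8
s_2 = Round(s_1, k_1) = 0x4F
s_3 = Round(s_2, k_2) = 0x3E
s_4 = Round(s_3, k_3) = 0x0B
s_5 = Round(s_4, k_4) = 0xF1

0x0B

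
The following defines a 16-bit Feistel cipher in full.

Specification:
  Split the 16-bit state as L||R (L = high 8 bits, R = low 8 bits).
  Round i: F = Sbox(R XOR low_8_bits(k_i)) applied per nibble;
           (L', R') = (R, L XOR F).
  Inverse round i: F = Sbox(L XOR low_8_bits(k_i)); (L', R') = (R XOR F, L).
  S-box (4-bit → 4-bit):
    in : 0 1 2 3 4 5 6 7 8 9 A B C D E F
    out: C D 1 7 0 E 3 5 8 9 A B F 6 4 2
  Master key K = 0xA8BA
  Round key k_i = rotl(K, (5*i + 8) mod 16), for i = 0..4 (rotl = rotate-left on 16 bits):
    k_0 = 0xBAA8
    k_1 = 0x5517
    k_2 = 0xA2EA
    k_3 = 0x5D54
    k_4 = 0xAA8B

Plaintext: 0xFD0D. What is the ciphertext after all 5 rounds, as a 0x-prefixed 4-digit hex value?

s_0 = plaintext = 0xFD0D
s_1 = Round(s_0, k_0) = 0x0D53
s_2 = Round(s_1, k_1) = 0x530D
s_3 = Round(s_2, k_2) = 0x0D16
s_4 = Round(s_3, k_3) = 0x160C
s_5 = Round(s_4, k_4) = 0x0C93

0x0C93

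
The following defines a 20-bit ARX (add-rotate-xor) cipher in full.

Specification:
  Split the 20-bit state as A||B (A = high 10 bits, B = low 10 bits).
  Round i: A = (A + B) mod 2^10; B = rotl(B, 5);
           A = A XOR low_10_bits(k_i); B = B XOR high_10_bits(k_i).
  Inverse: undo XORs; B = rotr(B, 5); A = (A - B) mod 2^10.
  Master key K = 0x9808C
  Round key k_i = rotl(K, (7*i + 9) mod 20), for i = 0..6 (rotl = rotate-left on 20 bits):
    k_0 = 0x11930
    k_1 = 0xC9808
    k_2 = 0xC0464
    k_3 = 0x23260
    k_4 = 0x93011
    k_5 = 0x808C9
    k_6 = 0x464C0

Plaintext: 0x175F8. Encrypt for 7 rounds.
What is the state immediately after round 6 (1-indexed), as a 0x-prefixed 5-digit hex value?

s_0 = plaintext = 0x175F8
s_1 = Round(s_0, k_0) = 0xD9749
s_2 = Round(s_1, k_1) = 0xA9A1C
s_3 = Round(s_2, k_2) = 0x29891
s_4 = Round(s_3, k_3) = 0xD5EA8
s_5 = Round(s_4, k_4) = 0x7BB59
s_6 = Round(s_5, k_5) = 0x63938
s_7 = Round(s_6, k_6) = 0x81A10

0x63938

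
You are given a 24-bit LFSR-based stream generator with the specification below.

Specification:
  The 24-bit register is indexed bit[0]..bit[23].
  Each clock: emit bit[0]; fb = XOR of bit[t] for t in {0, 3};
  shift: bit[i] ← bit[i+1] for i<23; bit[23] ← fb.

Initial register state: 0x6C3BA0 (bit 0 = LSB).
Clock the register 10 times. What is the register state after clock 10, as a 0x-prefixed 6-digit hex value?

0x351B0E

reg_0 = 0x6C3BA0
clock 1: out=0, reg = 0x361DD0
clock 2: out=0, reg = 0x1B0EE8
clock 3: out=0, reg = 0x8D8774
clock 4: out=0, reg = 0x46C3BA
clock 5: out=0, reg = 0xA361DD
clock 6: out=1, reg = 0x51B0EE
clock 7: out=0, reg = 0xA8D877
clock 8: out=1, reg = 0xD46C3B
clock 9: out=1, reg = 0x6A361D
clock 10: out=1, reg = 0x351B0E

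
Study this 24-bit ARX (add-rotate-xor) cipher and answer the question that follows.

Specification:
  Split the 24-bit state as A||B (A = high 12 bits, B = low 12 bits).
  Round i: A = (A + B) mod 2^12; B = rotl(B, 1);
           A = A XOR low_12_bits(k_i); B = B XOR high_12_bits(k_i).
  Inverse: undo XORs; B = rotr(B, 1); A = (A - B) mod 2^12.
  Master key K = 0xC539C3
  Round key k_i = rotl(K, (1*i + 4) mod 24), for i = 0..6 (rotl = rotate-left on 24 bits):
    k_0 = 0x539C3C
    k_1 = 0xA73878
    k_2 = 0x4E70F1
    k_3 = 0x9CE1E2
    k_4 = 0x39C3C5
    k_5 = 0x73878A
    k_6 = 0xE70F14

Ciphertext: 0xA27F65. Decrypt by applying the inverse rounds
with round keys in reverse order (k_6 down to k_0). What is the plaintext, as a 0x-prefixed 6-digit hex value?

0xF856A2

s_0 = ciphertext = 0xA27F65
s_1 = InvRound(s_0, k_6) = 0xCA988A
s_2 = InvRound(s_1, k_5) = 0x34A7D9
s_3 = InvRound(s_2, k_4) = 0x66DA22
s_4 = InvRound(s_3, k_3) = 0x5991F6
s_5 = InvRound(s_4, k_2) = 0xAE0A88
s_6 = InvRound(s_5, k_1) = 0xA1B87D
s_7 = InvRound(s_6, k_0) = 0xF856A2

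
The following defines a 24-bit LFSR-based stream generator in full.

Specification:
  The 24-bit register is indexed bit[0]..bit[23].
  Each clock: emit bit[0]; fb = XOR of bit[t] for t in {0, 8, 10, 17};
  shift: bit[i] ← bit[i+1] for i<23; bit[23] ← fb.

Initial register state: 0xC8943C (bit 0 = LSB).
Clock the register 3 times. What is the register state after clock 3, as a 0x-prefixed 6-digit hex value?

0x391287

reg_0 = 0xC8943C
clock 1: out=0, reg = 0xE44A1E
clock 2: out=0, reg = 0x72250F
clock 3: out=1, reg = 0x391287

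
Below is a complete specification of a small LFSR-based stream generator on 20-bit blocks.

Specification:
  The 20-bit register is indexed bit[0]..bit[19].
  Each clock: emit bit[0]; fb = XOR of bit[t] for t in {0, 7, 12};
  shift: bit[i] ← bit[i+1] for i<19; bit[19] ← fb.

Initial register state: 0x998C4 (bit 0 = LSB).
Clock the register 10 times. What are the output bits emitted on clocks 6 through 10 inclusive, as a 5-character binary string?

01100

reg_0 = 0x998C4
clock 1: out=0, reg = 0x4CC62
clock 2: out=0, reg = 0x26631
clock 3: out=1, reg = 0x93318
clock 4: out=0, reg = 0xC998C
clock 5: out=0, reg = 0x64CC6
clock 6: out=0, reg = 0xB2663
clock 7: out=1, reg = 0xD9331
clock 8: out=1, reg = 0x6C998
clock 9: out=0, reg = 0xB64CC
clock 10: out=0, reg = 0xDB266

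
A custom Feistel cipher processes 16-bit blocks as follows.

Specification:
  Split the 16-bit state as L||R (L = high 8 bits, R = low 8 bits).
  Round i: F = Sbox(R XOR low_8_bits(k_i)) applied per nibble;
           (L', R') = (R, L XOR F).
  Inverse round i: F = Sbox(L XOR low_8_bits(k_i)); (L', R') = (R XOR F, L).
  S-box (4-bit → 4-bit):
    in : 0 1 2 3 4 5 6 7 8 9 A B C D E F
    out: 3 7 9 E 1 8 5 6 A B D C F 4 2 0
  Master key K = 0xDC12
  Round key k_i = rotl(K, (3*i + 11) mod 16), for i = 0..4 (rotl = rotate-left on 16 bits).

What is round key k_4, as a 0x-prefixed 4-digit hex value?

0x096E

K = 0xDC12
k_0 = rotl(K, (3*0+11) mod 16) = rotl(K, 11) = 0x96E0
k_1 = rotl(K, (3*1+11) mod 16) = rotl(K, 14) = 0xB704
k_2 = rotl(K, (3*2+11) mod 16) = rotl(K, 1) = 0xB825
k_3 = rotl(K, (3*3+11) mod 16) = rotl(K, 4) = 0xC12D
k_4 = rotl(K, (3*4+11) mod 16) = rotl(K, 7) = 0x096E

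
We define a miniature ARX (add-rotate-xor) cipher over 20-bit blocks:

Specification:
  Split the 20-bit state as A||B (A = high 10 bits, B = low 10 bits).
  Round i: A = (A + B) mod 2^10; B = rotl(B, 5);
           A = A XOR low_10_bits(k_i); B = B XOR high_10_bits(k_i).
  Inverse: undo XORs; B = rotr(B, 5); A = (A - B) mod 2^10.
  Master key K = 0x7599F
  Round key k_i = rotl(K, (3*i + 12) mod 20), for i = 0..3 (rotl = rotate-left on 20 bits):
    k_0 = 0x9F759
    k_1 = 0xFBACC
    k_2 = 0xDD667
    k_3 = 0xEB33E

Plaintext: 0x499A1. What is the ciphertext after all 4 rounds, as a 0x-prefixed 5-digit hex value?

s_0 = plaintext = 0x499A1
s_1 = Round(s_0, k_0) = 0x67A50
s_2 = Round(s_1, k_1) = 0x489FC
s_3 = Round(s_2, k_2) = 0x5E4FA
s_4 = Round(s_3, k_3) = 0x534EB

0x534EB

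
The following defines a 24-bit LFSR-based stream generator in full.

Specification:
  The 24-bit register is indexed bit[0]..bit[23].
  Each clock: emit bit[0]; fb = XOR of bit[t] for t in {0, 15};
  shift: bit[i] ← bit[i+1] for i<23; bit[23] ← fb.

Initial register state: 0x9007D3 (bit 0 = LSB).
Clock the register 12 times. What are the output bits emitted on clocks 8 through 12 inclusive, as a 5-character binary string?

11110

reg_0 = 0x9007D3
clock 1: out=1, reg = 0xC803E9
clock 2: out=1, reg = 0xE401F4
clock 3: out=0, reg = 0x7200FA
clock 4: out=0, reg = 0x39007D
clock 5: out=1, reg = 0x9C803E
clock 6: out=0, reg = 0xCE401F
clock 7: out=1, reg = 0xE7200F
clock 8: out=1, reg = 0xF39007
clock 9: out=1, reg = 0x79C803
clock 10: out=1, reg = 0x3CE401
clock 11: out=1, reg = 0x1E7200
clock 12: out=0, reg = 0x0F3900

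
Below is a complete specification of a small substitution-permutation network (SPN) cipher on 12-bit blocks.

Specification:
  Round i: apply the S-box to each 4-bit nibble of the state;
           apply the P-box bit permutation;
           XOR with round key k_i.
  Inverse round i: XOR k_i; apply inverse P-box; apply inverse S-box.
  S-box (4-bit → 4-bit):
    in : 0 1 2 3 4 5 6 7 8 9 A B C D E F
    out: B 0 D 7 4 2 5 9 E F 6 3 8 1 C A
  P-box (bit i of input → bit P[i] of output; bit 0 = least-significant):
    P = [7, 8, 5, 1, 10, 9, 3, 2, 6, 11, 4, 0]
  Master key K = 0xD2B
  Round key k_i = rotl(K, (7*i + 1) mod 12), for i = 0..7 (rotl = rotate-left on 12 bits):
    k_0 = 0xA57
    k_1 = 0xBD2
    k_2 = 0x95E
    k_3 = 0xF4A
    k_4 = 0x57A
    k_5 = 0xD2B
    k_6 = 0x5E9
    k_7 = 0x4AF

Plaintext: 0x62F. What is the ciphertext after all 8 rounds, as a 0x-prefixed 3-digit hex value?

0x9AD

s_0 = plaintext = 0x62F
s_1 = Round(s_0, k_0) = 0xF09
s_2 = Round(s_1, k_1) = 0x475
s_3 = Round(s_2, k_2) = 0xC4A
s_4 = Round(s_3, k_3) = 0xE63
s_5 = Round(s_4, k_4) = 0x0C3
s_6 = Round(s_5, k_5) = 0x4CE
s_7 = Round(s_6, k_6) = 0x5DF
s_8 = Round(s_7, k_7) = 0x9AD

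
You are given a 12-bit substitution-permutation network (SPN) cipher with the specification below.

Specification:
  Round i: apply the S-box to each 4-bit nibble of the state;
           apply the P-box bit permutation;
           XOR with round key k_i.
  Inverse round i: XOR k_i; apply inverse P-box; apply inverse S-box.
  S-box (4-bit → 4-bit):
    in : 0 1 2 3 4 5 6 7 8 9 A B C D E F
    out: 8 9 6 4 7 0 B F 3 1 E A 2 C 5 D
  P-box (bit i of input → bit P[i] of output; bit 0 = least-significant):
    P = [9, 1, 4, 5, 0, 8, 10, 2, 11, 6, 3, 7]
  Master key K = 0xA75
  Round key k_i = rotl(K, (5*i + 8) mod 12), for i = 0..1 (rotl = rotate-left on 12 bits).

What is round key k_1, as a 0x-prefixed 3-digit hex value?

K = 0xA75
k_0 = rotl(K, (5*0+8) mod 12) = rotl(K, 8) = 0x5A7
k_1 = rotl(K, (5*1+8) mod 12) = rotl(K, 1) = 0x4EB

0x4EB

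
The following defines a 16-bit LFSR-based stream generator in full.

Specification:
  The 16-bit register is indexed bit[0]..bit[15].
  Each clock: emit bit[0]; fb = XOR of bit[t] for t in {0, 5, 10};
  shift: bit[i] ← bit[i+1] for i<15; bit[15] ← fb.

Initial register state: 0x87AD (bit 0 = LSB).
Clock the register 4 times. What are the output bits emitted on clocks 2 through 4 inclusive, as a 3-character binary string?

011

reg_0 = 0x87AD
clock 1: out=1, reg = 0xC3D6
clock 2: out=0, reg = 0x61EB
clock 3: out=1, reg = 0x30F5
clock 4: out=1, reg = 0x187A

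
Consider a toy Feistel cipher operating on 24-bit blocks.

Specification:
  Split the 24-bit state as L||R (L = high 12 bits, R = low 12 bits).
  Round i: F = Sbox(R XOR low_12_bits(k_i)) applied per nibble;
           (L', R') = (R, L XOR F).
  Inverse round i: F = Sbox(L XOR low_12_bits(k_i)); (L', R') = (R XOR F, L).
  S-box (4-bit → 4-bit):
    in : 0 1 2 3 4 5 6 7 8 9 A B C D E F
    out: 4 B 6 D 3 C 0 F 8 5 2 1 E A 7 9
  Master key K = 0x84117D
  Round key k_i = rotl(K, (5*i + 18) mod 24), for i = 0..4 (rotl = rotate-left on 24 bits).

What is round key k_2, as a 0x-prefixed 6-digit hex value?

0x4117D8

K = 0x84117D
k_0 = rotl(K, (5*0+18) mod 24) = rotl(K, 18) = 0xF61045
k_1 = rotl(K, (5*1+18) mod 24) = rotl(K, 23) = 0xC208BE
k_2 = rotl(K, (5*2+18) mod 24) = rotl(K, 4) = 0x4117D8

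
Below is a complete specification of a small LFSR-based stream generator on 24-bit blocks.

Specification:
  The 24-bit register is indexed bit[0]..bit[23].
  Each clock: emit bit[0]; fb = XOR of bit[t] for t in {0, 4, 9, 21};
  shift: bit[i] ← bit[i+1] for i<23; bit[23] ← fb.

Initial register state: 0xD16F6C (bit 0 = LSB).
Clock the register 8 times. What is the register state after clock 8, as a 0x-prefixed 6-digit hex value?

reg_0 = 0xD16F6C
clock 1: out=0, reg = 0xE8B7B6
clock 2: out=0, reg = 0xF45BDB
clock 3: out=1, reg = 0x7A2DED
clock 4: out=1, reg = 0x3D16F6
clock 5: out=0, reg = 0x9E8B7B
clock 6: out=1, reg = 0xCF45BD
clock 7: out=1, reg = 0x67A2DE
clock 8: out=0, reg = 0xB3D16F

0xB3D16F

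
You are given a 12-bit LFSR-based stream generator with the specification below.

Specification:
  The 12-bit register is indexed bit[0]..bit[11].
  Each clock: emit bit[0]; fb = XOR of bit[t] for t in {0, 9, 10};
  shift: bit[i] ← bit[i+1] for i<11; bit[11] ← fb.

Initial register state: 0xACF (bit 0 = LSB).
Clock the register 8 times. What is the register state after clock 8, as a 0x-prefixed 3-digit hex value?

reg_0 = 0xACF
clock 1: out=1, reg = 0x567
clock 2: out=1, reg = 0x2B3
clock 3: out=1, reg = 0x159
clock 4: out=1, reg = 0x8AC
clock 5: out=0, reg = 0x456
clock 6: out=0, reg = 0xA2B
clock 7: out=1, reg = 0x515
clock 8: out=1, reg = 0x28A

0x28A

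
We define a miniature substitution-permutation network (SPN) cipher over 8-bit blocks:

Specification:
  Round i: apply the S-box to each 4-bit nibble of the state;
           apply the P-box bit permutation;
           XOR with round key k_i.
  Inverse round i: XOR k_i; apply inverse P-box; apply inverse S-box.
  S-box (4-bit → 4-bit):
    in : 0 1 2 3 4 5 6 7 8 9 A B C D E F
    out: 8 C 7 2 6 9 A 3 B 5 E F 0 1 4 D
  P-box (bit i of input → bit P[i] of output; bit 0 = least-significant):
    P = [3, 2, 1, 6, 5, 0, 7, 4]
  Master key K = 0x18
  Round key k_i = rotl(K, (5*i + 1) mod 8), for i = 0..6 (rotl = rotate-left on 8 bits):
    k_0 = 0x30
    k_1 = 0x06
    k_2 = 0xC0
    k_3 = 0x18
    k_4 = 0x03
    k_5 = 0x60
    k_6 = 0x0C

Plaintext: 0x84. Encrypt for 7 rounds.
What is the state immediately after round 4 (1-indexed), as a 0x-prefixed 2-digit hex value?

s_0 = plaintext = 0x84
s_1 = Round(s_0, k_0) = 0x07
s_2 = Round(s_1, k_1) = 0x1A
s_3 = Round(s_2, k_2) = 0x16
s_4 = Round(s_3, k_3) = 0xCC
s_5 = Round(s_4, k_4) = 0x03
s_6 = Round(s_5, k_5) = 0x74
s_7 = Round(s_6, k_6) = 0x2B

0xCC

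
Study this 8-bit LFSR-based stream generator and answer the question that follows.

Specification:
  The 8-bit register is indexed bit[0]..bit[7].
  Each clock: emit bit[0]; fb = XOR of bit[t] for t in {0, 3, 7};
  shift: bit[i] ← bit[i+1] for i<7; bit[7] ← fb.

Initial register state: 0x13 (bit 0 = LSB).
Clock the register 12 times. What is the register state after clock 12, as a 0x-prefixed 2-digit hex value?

reg_0 = 0x13
clock 1: out=1, reg = 0x89
clock 2: out=1, reg = 0xC4
clock 3: out=0, reg = 0xE2
clock 4: out=0, reg = 0xF1
clock 5: out=1, reg = 0x78
clock 6: out=0, reg = 0xBC
clock 7: out=0, reg = 0x5E
clock 8: out=0, reg = 0xAF
clock 9: out=1, reg = 0xD7
clock 10: out=1, reg = 0x6B
clock 11: out=1, reg = 0x35
clock 12: out=1, reg = 0x9A

0x9A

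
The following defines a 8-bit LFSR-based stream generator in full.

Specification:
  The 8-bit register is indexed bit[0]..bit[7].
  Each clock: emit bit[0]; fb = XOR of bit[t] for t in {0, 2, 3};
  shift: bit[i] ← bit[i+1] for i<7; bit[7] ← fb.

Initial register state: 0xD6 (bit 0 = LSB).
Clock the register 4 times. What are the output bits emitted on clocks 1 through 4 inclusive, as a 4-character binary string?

0110

reg_0 = 0xD6
clock 1: out=0, reg = 0xEB
clock 2: out=1, reg = 0x75
clock 3: out=1, reg = 0x3A
clock 4: out=0, reg = 0x9D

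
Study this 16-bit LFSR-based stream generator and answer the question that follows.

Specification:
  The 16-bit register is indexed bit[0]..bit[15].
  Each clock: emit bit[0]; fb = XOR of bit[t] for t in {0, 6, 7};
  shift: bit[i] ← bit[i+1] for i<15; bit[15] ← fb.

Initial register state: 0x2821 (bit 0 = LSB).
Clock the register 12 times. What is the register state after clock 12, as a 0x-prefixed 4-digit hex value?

reg_0 = 0x2821
clock 1: out=1, reg = 0x9410
clock 2: out=0, reg = 0x4A08
clock 3: out=0, reg = 0x2504
clock 4: out=0, reg = 0x1282
clock 5: out=0, reg = 0x8941
clock 6: out=1, reg = 0x44A0
clock 7: out=0, reg = 0xA250
clock 8: out=0, reg = 0xD128
clock 9: out=0, reg = 0x6894
clock 10: out=0, reg = 0xB44A
clock 11: out=0, reg = 0xDA25
clock 12: out=1, reg = 0xED12

0xED12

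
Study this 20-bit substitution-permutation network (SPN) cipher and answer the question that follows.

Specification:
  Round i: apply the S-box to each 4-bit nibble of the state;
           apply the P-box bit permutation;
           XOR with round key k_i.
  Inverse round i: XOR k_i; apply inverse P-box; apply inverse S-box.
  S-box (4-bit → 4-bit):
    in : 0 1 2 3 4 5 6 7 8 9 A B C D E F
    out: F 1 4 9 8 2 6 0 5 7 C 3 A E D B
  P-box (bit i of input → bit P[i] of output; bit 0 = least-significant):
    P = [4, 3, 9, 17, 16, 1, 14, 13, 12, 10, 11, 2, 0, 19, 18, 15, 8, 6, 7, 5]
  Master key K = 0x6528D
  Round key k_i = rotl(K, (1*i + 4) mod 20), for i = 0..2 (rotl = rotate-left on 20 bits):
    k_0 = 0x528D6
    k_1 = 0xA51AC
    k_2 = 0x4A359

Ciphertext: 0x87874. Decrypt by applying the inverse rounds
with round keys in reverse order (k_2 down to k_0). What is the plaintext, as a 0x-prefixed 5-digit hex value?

0xB61E7

s_0 = ciphertext = 0x87874
s_1 = InvRound(s_0, k_2) = 0x30E26
s_2 = InvRound(s_1, k_1) = 0x85996
s_3 = InvRound(s_2, k_0) = 0xB61E7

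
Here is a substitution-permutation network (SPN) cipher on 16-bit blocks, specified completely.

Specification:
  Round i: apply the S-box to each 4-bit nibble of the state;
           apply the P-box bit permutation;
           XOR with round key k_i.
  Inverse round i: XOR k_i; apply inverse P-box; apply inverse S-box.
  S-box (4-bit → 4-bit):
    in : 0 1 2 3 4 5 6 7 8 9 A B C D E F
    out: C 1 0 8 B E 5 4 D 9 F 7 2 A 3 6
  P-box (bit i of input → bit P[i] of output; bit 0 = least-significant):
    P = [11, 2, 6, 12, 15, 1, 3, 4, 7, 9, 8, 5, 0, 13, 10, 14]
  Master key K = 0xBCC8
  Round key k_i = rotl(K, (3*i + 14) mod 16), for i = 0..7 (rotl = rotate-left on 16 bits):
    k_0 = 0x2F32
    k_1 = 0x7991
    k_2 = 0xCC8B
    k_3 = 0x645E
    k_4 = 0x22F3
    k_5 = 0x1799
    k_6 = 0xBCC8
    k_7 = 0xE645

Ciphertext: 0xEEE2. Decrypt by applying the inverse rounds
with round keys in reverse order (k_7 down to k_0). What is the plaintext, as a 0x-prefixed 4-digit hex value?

0xD092

s_0 = ciphertext = 0xEEE2
s_1 = InvRound(s_0, k_7) = 0x19CE
s_2 = InvRound(s_1, k_6) = 0xF7EC
s_3 = InvRound(s_2, k_5) = 0x439F
s_4 = InvRound(s_3, k_4) = 0xD07F
s_5 = InvRound(s_4, k_3) = 0xB313
s_6 = InvRound(s_5, k_2) = 0x5B09
s_7 = InvRound(s_6, k_1) = 0xCE02
s_8 = InvRound(s_7, k_0) = 0xD092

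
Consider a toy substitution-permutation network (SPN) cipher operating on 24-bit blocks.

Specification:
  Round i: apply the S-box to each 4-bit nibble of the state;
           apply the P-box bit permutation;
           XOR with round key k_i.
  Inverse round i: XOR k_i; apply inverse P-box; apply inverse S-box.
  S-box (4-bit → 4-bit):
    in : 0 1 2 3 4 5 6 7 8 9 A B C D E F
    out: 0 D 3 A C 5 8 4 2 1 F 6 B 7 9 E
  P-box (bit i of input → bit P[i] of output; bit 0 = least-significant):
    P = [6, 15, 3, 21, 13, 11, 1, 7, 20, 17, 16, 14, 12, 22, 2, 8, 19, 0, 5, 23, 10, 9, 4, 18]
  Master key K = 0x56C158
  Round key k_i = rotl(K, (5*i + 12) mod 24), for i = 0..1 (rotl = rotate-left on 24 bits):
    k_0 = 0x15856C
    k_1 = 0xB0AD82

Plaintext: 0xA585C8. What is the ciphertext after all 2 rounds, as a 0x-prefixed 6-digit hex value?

s_0 = plaintext = 0xA585C8
s_1 = Round(s_0, k_0) = 0x482BDC
s_2 = Round(s_1, k_1) = 0xD715D1

0xD715D1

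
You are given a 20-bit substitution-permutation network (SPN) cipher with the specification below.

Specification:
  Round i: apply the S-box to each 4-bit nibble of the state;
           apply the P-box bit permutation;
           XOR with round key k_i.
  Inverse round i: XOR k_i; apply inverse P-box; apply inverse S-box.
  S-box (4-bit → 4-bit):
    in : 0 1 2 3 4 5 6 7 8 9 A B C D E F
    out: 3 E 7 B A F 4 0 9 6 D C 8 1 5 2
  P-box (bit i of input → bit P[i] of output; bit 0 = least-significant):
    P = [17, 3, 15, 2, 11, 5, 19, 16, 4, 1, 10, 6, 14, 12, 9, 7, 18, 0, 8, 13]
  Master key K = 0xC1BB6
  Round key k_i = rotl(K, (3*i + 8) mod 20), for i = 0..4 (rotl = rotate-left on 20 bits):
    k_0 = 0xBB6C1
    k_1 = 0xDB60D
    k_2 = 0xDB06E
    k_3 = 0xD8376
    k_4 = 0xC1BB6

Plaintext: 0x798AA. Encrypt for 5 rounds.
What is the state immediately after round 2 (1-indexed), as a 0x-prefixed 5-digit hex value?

0x36460

s_0 = plaintext = 0x798AA
s_1 = Round(s_0, k_0) = 0x02C95
s_2 = Round(s_1, k_1) = 0x36460
s_3 = Round(s_2, k_2) = 0x39225
s_4 = Round(s_3, k_3) = 0x33D49
s_5 = Round(s_4, k_4) = 0x9EB0F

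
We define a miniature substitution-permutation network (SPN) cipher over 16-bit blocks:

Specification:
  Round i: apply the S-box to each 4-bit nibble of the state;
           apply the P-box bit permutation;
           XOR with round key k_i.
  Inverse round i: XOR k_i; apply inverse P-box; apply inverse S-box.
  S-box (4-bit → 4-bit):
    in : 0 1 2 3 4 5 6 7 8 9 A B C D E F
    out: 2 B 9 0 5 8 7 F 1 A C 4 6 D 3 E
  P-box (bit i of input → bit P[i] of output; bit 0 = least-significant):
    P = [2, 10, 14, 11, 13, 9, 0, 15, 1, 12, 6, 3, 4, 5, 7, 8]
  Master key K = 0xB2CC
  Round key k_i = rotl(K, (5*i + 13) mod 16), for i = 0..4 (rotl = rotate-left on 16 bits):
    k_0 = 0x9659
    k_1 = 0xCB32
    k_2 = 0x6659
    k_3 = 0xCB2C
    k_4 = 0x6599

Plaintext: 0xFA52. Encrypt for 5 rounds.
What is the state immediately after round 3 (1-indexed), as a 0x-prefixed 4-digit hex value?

0x07C2

s_0 = plaintext = 0xFA52
s_1 = Round(s_0, k_0) = 0x1FB5
s_2 = Round(s_1, k_1) = 0xD24B
s_3 = Round(s_2, k_2) = 0x07C2
s_4 = Round(s_3, k_3) = 0xD143
s_5 = Round(s_4, k_4) = 0x5402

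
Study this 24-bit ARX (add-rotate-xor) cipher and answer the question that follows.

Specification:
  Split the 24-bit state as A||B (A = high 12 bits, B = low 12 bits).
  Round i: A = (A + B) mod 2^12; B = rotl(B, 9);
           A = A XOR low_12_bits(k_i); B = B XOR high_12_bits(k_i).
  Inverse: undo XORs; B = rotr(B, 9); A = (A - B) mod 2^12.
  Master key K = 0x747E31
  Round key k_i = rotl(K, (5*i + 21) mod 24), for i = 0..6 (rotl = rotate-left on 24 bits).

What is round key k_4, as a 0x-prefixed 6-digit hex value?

0x62E8FC

K = 0x747E31
k_0 = rotl(K, (5*0+21) mod 24) = rotl(K, 21) = 0x2E8FC6
k_1 = rotl(K, (5*1+21) mod 24) = rotl(K, 2) = 0xD1F8C5
k_2 = rotl(K, (5*2+21) mod 24) = rotl(K, 7) = 0x3F18BA
k_3 = rotl(K, (5*3+21) mod 24) = rotl(K, 12) = 0xE31747
k_4 = rotl(K, (5*4+21) mod 24) = rotl(K, 17) = 0x62E8FC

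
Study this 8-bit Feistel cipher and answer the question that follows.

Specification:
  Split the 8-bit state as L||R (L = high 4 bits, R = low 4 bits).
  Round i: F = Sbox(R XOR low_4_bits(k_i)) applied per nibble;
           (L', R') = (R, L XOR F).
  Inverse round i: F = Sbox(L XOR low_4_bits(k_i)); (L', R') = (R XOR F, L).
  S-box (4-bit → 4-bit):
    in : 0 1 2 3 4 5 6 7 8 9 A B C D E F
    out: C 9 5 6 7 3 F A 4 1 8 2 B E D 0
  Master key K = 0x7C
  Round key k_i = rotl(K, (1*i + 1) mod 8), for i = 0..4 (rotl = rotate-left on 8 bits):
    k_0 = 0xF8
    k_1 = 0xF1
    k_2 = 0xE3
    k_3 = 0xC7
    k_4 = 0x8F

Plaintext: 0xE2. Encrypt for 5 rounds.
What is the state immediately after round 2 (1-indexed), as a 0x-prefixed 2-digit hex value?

s_0 = plaintext = 0xE2
s_1 = Round(s_0, k_0) = 0x26
s_2 = Round(s_1, k_1) = 0x68
s_3 = Round(s_2, k_2) = 0x84
s_4 = Round(s_3, k_3) = 0x4E
s_5 = Round(s_4, k_4) = 0xED

0x68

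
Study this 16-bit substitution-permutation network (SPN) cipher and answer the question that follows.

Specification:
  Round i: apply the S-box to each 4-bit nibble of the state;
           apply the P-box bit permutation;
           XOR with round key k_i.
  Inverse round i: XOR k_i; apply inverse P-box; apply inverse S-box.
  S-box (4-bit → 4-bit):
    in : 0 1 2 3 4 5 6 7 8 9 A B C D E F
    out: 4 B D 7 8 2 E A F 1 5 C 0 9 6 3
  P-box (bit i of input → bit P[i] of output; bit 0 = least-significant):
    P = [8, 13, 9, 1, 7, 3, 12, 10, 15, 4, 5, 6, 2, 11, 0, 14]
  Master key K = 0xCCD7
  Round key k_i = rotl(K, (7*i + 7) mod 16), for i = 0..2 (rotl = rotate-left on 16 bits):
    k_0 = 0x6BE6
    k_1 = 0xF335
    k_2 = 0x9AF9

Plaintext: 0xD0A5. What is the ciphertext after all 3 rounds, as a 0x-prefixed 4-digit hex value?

s_0 = plaintext = 0xD0A5
s_1 = Round(s_0, k_0) = 0x1B42
s_2 = Round(s_1, k_1) = 0xBC53
s_3 = Round(s_2, k_2) = 0xF9F0

0xF9F0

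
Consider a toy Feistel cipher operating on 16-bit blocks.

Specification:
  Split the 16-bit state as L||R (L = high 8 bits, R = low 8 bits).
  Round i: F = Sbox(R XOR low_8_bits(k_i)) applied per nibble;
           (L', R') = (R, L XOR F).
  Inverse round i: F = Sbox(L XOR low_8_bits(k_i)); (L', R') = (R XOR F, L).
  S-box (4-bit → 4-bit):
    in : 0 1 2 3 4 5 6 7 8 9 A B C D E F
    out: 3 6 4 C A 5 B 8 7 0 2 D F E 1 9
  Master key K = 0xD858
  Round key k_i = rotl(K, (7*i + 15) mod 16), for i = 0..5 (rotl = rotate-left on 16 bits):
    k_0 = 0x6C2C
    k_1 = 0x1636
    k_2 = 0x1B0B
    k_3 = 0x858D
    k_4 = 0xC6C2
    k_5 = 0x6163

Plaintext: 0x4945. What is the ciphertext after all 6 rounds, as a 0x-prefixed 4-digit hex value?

s_0 = plaintext = 0x4945
s_1 = Round(s_0, k_0) = 0x45F9
s_2 = Round(s_1, k_1) = 0xF9BC
s_3 = Round(s_2, k_2) = 0xBC21
s_4 = Round(s_3, k_3) = 0x2193
s_5 = Round(s_4, k_4) = 0x9377
s_6 = Round(s_5, k_5) = 0x77F9

0x77F9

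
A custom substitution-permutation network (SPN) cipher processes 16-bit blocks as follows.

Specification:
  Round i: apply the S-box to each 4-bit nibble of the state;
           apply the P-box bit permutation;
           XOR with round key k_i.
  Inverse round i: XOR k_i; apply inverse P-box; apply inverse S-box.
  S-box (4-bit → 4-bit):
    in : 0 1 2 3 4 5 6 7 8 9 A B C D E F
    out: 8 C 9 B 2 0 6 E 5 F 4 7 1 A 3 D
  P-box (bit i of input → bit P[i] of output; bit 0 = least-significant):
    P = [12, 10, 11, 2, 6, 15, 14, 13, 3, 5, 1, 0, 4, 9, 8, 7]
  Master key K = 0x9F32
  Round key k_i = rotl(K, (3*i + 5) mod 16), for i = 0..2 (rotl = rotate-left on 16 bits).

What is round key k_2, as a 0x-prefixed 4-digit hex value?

K = 0x9F32
k_0 = rotl(K, (3*0+5) mod 16) = rotl(K, 5) = 0xE653
k_1 = rotl(K, (3*1+5) mod 16) = rotl(K, 8) = 0x329F
k_2 = rotl(K, (3*2+5) mod 16) = rotl(K, 11) = 0x94F9

0x94F9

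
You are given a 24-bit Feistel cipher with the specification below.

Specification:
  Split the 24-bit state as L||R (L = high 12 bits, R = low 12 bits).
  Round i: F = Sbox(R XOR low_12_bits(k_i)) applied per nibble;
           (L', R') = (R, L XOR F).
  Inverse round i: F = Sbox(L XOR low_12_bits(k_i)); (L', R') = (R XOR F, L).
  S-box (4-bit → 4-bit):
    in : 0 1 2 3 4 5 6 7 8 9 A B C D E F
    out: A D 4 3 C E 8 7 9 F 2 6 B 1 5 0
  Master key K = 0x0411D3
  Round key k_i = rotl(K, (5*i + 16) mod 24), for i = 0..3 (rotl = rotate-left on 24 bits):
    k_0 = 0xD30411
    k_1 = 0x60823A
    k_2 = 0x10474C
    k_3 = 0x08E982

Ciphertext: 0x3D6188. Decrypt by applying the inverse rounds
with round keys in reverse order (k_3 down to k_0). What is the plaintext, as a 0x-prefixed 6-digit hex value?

s_0 = ciphertext = 0x3D6188
s_1 = InvRound(s_0, k_3) = 0x3643D6
s_2 = InvRound(s_1, k_2) = 0xF9F364
s_3 = InvRound(s_2, k_1) = 0x24AF9F
s_4 = InvRound(s_3, k_0) = 0x77924A

0x77924A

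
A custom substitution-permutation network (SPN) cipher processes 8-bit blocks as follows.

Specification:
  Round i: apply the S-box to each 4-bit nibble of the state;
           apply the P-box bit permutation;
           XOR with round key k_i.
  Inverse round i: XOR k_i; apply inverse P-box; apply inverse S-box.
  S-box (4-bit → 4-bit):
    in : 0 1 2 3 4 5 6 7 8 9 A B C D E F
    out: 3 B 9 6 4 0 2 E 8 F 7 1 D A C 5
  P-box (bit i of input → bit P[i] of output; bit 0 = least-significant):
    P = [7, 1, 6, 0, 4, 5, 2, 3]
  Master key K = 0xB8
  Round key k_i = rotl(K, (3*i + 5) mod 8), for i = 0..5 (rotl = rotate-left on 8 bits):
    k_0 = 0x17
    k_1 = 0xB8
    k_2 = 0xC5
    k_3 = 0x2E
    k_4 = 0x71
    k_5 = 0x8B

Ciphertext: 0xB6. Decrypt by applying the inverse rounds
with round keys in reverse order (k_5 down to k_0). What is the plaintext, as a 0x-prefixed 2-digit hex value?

0xD2

s_0 = ciphertext = 0xB6
s_1 = InvRound(s_0, k_5) = 0x98
s_2 = InvRound(s_1, k_4) = 0xDC
s_3 = InvRound(s_2, k_3) = 0x0A
s_4 = InvRound(s_3, k_2) = 0xE9
s_5 = InvRound(s_4, k_1) = 0xBE
s_6 = InvRound(s_5, k_0) = 0xD2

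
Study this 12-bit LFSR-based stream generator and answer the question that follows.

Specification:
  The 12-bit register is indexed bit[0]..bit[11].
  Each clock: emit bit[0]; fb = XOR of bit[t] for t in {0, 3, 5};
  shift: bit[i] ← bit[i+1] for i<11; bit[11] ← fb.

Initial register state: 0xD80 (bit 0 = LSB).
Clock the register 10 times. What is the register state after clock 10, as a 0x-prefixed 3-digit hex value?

0x973

reg_0 = 0xD80
clock 1: out=0, reg = 0x6C0
clock 2: out=0, reg = 0x360
clock 3: out=0, reg = 0x9B0
clock 4: out=0, reg = 0xCD8
clock 5: out=0, reg = 0xE6C
clock 6: out=0, reg = 0x736
clock 7: out=0, reg = 0xB9B
clock 8: out=1, reg = 0x5CD
clock 9: out=1, reg = 0x2E6
clock 10: out=0, reg = 0x973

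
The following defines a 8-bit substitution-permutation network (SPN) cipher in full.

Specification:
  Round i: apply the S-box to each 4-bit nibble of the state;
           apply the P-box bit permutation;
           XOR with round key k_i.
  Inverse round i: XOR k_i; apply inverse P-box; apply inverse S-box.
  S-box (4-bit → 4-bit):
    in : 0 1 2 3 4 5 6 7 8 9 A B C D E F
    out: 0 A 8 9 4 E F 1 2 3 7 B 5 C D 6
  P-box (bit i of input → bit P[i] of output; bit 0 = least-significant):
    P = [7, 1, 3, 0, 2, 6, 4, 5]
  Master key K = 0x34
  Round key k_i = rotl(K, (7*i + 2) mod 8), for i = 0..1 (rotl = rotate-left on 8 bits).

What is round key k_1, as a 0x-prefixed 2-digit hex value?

0x68

K = 0x34
k_0 = rotl(K, (7*0+2) mod 8) = rotl(K, 2) = 0xD0
k_1 = rotl(K, (7*1+2) mod 8) = rotl(K, 1) = 0x68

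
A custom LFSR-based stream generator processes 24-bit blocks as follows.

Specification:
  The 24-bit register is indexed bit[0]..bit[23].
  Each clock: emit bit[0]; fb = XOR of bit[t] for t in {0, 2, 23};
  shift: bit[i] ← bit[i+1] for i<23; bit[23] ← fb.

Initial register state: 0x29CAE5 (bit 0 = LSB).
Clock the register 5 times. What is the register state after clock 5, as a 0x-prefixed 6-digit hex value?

reg_0 = 0x29CAE5
clock 1: out=1, reg = 0x14E572
clock 2: out=0, reg = 0x0A72B9
clock 3: out=1, reg = 0x85395C
clock 4: out=0, reg = 0x429CAE
clock 5: out=0, reg = 0xA14E57

0xA14E57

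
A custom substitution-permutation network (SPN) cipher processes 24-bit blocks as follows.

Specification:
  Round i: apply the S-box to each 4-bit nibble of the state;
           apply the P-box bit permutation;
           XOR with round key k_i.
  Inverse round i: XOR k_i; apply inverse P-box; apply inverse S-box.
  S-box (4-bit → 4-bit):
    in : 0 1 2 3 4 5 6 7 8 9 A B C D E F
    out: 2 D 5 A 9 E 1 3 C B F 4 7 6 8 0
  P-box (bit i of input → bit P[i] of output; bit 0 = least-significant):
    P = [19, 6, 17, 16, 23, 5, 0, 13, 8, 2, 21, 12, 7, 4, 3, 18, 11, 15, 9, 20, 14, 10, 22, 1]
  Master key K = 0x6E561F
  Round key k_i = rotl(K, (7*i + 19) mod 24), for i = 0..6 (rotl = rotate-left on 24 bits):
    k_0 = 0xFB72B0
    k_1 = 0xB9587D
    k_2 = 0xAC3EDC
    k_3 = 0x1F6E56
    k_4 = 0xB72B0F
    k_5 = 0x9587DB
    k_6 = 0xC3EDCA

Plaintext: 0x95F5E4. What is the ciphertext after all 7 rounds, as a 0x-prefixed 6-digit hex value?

0x6D7E7D

s_0 = plaintext = 0x95F5E4
s_1 = Round(s_0, k_0) = 0xC284B6
s_2 = Round(s_1, k_1) = 0xF50774
s_3 = Round(s_2, k_2) = 0x35BDE8
s_4 = Round(s_3, k_3) = 0x2CC858
s_5 = Round(s_4, k_4) = 0xD4D1B6
s_6 = Round(s_5, k_5) = 0xED9AC2
s_7 = Round(s_6, k_6) = 0x6D7E7D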